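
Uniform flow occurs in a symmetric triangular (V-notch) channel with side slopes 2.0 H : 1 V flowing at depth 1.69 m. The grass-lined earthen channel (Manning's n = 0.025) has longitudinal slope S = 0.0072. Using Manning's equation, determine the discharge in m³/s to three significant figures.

A = z·y² = 2.0×1.69² = 5.712 m²
P = 2y√(1+z²) = 2×1.69×√(1+2.0²) = 7.558 m
R = A/P = 5.712/7.558 = 0.7558 m
Q = (1/n)·A·R^(2/3)·S^(1/2) = (1/0.025) × 5.712 × 0.7558^(2/3) × 0.0072^(1/2) = 16.09 m³/s

16.1 m³/s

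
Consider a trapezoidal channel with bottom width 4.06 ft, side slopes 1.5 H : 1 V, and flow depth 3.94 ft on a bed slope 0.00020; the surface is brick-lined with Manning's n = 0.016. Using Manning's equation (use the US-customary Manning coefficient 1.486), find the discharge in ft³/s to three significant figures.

A = (b + z·y)·y = (4.06 + 1.5×3.94)×3.94 = 39.28 ft²
P = b + 2y√(1+z²) = 4.06 + 2×3.94×√(1+1.5²) = 18.27 ft
R = A/P = 39.28/18.27 = 2.151 ft
Q = (1.486/n)·A·R^(2/3)·S^(1/2) = (1.486/0.016) × 39.28 × 2.151^(2/3) × 0.00020^(1/2) = 85.96 ft³/s

86.0 ft³/s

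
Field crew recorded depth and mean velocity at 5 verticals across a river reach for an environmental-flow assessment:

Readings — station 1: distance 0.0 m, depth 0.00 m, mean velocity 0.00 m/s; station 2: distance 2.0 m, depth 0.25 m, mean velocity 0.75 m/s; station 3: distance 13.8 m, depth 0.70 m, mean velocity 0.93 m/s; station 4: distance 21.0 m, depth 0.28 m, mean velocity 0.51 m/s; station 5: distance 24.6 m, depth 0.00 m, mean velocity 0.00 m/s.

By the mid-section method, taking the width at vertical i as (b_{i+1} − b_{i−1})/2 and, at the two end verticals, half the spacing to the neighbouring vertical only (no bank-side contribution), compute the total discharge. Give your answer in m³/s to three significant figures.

w_2 = (13.8 − 0.0)/2 = 6.9 m; q_2 = 0.75 × 0.25 × 6.9 = 1.294 m³/s
w_3 = (21.0 − 2.0)/2 = 9.5 m; q_3 = 0.93 × 0.70 × 9.5 = 6.185 m³/s
w_4 = (24.6 − 13.8)/2 = 5.4 m; q_4 = 0.51 × 0.28 × 5.4 = 0.7711 m³/s
Stations 1, 5 contribute zero (depth or velocity is 0).
Q = Σ qᵢ = 8.249 m³/s

8.25 m³/s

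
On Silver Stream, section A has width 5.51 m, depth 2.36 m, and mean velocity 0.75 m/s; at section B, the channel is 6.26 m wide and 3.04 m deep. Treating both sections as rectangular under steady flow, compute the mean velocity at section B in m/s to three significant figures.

Q = A₁V₁ = (5.51×2.36) × 0.75 = 9.753 m³/s
A₂ = 6.26 × 3.04 = 19.03 m²
V₂ = Q/A₂ = 9.753/19.03 = 0.5125 m/s

0.512 m/s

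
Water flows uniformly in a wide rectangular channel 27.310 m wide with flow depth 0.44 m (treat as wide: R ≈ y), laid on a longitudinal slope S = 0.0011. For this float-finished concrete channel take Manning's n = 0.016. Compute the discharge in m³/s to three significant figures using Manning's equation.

A = b·y = 27.310 × 0.44 = 12.02 m²
Wide channel: R ≈ y = 0.44 m
Q = (1/n)·A·R^(2/3)·S^(1/2) = (1/0.016) × 12.02 × 0.4400^(2/3) × 0.0011^(1/2) = 14.41 m³/s

14.4 m³/s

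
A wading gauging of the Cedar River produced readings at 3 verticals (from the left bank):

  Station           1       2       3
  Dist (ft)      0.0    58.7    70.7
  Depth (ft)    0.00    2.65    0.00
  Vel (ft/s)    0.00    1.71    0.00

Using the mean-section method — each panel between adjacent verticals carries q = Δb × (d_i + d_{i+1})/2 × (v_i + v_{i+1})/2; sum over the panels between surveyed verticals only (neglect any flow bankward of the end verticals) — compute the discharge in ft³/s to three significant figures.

Panel 1-2: Δb = 58.7 ft, d̄ = (0.00+2.65)/2 = 1.325, v̄ = (0.00+1.71)/2 = 0.855 → q = 58.7×1.325×0.855 = 66.50 ft³/s
Panel 2-3: Δb = 12 ft, d̄ = (2.65+0.00)/2 = 1.325, v̄ = (1.71+0.00)/2 = 0.855 → q = 12×1.325×0.855 = 13.59 ft³/s
Q = Σ q = 80.09 ft³/s

80.1 ft³/s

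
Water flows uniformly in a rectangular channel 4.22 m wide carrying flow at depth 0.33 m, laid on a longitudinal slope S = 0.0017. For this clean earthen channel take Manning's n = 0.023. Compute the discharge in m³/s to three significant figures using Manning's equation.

A = b·y = 4.22 × 0.33 = 1.393 m²
P = b + 2y = 4.22 + 2×0.33 = 4.880 m
R = A/P = 1.393/4.880 = 0.2854 m
Q = (1/n)·A·R^(2/3)·S^(1/2) = (1/0.023) × 1.393 × 0.2854^(2/3) × 0.0017^(1/2) = 1.082 m³/s

1.08 m³/s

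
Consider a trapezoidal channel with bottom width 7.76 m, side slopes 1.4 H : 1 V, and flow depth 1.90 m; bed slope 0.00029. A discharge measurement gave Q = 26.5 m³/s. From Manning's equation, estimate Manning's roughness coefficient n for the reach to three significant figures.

A = (b + z·y)·y = (7.76 + 1.4×1.90)×1.90 = 19.80 m²
P = b + 2y√(1+z²) = 7.76 + 2×1.90×√(1+1.4²) = 14.30 m
R = A/P = 19.80/14.30 = 1.385 m
n = (1/Q)·A·R^(2/3)·S^(1/2) = (1/26.5) × 19.80 × 1.242 × 0.01703 = 0.01581

0.0158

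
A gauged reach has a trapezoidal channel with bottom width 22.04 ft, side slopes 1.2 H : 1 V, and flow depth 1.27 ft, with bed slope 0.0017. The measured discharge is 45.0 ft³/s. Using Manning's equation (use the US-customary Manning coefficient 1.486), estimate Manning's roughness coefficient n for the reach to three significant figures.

A = (b + z·y)·y = (22.04 + 1.2×1.27)×1.27 = 29.93 ft²
P = b + 2y√(1+z²) = 22.04 + 2×1.27×√(1+1.2²) = 26.01 ft
R = A/P = 29.93/26.01 = 1.151 ft
n = (1.486/Q)·A·R^(2/3)·S^(1/2) = (1.486/45.0) × 29.93 × 1.098 × 0.04123 = 0.04474

0.0447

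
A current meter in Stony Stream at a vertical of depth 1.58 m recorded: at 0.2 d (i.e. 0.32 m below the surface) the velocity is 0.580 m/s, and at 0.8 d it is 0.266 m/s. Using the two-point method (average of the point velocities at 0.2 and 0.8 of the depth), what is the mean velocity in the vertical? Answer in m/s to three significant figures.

v̄ = (0.580 + 0.266) / 2 = 0.4230 m/s

0.423 m/s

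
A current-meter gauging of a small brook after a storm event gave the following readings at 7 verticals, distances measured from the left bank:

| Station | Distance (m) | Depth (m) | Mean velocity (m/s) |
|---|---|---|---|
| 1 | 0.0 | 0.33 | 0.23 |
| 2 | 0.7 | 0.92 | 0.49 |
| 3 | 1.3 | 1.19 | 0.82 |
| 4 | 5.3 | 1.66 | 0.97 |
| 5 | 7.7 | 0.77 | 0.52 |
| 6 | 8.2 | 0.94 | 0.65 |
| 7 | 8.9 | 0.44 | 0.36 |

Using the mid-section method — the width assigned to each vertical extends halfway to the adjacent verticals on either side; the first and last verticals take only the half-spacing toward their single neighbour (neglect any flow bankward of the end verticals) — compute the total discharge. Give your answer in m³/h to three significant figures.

w_1 = (0.7 − 0.0)/2 = 0.35 m; q_1 = 0.23 × 0.33 × 0.35 = 0.02657 m³/s
w_2 = (1.3 − 0.0)/2 = 0.65 m; q_2 = 0.49 × 0.92 × 0.65 = 0.2930 m³/s
w_3 = (5.3 − 0.7)/2 = 2.3 m; q_3 = 0.82 × 1.19 × 2.3 = 2.244 m³/s
w_4 = (7.7 − 1.3)/2 = 3.2 m; q_4 = 0.97 × 1.66 × 3.2 = 5.153 m³/s
w_5 = (8.2 − 5.3)/2 = 1.45 m; q_5 = 0.52 × 0.77 × 1.45 = 0.5806 m³/s
w_6 = (8.9 − 7.7)/2 = 0.6 m; q_6 = 0.65 × 0.94 × 0.6 = 0.3666 m³/s
w_7 = (8.9 − 8.2)/2 = 0.35 m; q_7 = 0.36 × 0.44 × 0.35 = 0.05544 m³/s
Q = Σ qᵢ = 8.719 m³/s
= 8.719 × 3600 = 31390 m³/h

31400 m³/h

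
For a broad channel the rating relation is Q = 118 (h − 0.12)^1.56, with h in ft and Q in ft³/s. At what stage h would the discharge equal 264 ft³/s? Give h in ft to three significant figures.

h − h₀ = (Q/C)^(1/b) = (264/118)^(1/1.56) = 1.676 ft
h = 0.12 + 1.676 = 1.796 ft

1.80 ft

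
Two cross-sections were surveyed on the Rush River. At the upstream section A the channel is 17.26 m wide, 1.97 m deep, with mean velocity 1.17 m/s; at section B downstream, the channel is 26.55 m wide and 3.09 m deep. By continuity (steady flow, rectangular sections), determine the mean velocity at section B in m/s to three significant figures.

0.485 m/s

Q = A₁V₁ = (17.26×1.97) × 1.17 = 39.78 m³/s
A₂ = 26.55 × 3.09 = 82.04 m²
V₂ = Q/A₂ = 39.78/82.04 = 0.4849 m/s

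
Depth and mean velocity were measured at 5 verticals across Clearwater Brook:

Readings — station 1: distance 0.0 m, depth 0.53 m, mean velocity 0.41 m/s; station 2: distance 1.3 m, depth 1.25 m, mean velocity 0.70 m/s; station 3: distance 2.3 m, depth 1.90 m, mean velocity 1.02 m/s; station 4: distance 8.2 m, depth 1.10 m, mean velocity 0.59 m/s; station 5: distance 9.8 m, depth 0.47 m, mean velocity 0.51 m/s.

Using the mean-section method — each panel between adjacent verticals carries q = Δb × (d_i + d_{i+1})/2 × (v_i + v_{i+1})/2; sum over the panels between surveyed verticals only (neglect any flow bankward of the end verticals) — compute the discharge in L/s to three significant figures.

9810 L/s

Panel 1-2: Δb = 1.3 m, d̄ = (0.53+1.25)/2 = 0.89, v̄ = (0.41+0.70)/2 = 0.555 → q = 1.3×0.89×0.555 = 0.6421 m³/s
Panel 2-3: Δb = 1 m, d̄ = (1.25+1.90)/2 = 1.575, v̄ = (0.70+1.02)/2 = 0.86 → q = 1×1.575×0.86 = 1.355 m³/s
Panel 3-4: Δb = 5.9 m, d̄ = (1.90+1.10)/2 = 1.5, v̄ = (1.02+0.59)/2 = 0.805 → q = 5.9×1.5×0.805 = 7.124 m³/s
Panel 4-5: Δb = 1.6 m, d̄ = (1.10+0.47)/2 = 0.785, v̄ = (0.59+0.51)/2 = 0.55 → q = 1.6×0.785×0.55 = 0.6908 m³/s
Q = Σ q = 9.812 m³/s
= 9.812 × 1000 = 9812 L/s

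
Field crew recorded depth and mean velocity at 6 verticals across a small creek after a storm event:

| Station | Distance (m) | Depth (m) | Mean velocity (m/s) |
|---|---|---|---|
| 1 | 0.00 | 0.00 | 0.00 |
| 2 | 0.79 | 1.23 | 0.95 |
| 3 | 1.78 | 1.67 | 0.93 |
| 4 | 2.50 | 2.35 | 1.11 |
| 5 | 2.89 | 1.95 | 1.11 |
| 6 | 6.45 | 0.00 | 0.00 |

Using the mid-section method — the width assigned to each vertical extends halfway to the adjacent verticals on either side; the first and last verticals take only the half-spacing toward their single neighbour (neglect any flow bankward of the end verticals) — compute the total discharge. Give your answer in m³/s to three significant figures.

w_2 = (1.78 − 0.00)/2 = 0.89 m; q_2 = 0.95 × 1.23 × 0.89 = 1.040 m³/s
w_3 = (2.50 − 0.79)/2 = 0.855 m; q_3 = 0.93 × 1.67 × 0.855 = 1.328 m³/s
w_4 = (2.89 − 1.78)/2 = 0.555 m; q_4 = 1.11 × 2.35 × 0.555 = 1.448 m³/s
w_5 = (6.45 − 2.50)/2 = 1.975 m; q_5 = 1.11 × 1.95 × 1.975 = 4.275 m³/s
Stations 1, 6 contribute zero (depth or velocity is 0).
Q = Σ qᵢ = 8.090 m³/s

8.09 m³/s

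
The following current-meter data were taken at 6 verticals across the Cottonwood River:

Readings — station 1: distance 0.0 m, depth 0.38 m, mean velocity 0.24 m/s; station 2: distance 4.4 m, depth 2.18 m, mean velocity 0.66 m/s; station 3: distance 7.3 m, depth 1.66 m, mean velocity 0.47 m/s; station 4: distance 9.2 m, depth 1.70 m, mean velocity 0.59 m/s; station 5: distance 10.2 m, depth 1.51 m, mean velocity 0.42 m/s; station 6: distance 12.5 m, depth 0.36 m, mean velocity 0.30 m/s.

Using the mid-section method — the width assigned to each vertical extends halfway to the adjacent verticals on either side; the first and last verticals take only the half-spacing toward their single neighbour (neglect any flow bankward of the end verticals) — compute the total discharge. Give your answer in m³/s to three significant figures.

w_1 = (4.4 − 0.0)/2 = 2.2 m; q_1 = 0.24 × 0.38 × 2.2 = 0.2006 m³/s
w_2 = (7.3 − 0.0)/2 = 3.65 m; q_2 = 0.66 × 2.18 × 3.65 = 5.252 m³/s
w_3 = (9.2 − 4.4)/2 = 2.4 m; q_3 = 0.47 × 1.66 × 2.4 = 1.872 m³/s
w_4 = (10.2 − 7.3)/2 = 1.45 m; q_4 = 0.59 × 1.70 × 1.45 = 1.454 m³/s
w_5 = (12.5 − 9.2)/2 = 1.65 m; q_5 = 0.42 × 1.51 × 1.65 = 1.046 m³/s
w_6 = (12.5 − 10.2)/2 = 1.15 m; q_6 = 0.30 × 0.36 × 1.15 = 0.1242 m³/s
Q = Σ qᵢ = 9.950 m³/s

9.95 m³/s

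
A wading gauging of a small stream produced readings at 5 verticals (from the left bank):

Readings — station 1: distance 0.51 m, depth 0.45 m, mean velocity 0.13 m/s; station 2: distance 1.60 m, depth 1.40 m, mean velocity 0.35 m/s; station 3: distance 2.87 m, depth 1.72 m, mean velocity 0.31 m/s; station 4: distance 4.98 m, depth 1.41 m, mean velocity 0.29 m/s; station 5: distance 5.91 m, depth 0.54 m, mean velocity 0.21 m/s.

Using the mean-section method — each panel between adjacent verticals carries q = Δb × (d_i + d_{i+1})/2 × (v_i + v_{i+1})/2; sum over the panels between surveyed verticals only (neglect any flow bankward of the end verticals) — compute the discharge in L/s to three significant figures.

2110 L/s

Panel 1-2: Δb = 1.09 m, d̄ = (0.45+1.40)/2 = 0.925, v̄ = (0.13+0.35)/2 = 0.24 → q = 1.09×0.925×0.24 = 0.2420 m³/s
Panel 2-3: Δb = 1.27 m, d̄ = (1.40+1.72)/2 = 1.56, v̄ = (0.35+0.31)/2 = 0.33 → q = 1.27×1.56×0.33 = 0.6538 m³/s
Panel 3-4: Δb = 2.11 m, d̄ = (1.72+1.41)/2 = 1.565, v̄ = (0.31+0.29)/2 = 0.3 → q = 2.11×1.565×0.3 = 0.9906 m³/s
Panel 4-5: Δb = 0.93 m, d̄ = (1.41+0.54)/2 = 0.975, v̄ = (0.29+0.21)/2 = 0.25 → q = 0.93×0.975×0.25 = 0.2267 m³/s
Q = Σ q = 2.113 m³/s
= 2.113 × 1000 = 2113 L/s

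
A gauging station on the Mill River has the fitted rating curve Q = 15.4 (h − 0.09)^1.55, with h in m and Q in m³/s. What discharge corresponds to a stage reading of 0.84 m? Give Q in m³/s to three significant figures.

9.86 m³/s

Q = 15.4 × (0.84 − 0.09)^1.55 = 15.4 × 0.75^1.55 = 9.860 m³/s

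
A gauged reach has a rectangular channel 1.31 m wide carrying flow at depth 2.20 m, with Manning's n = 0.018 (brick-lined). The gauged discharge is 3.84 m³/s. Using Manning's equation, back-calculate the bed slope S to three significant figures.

A = b·y = 1.31 × 2.20 = 2.882 m²
P = b + 2y = 1.31 + 2×2.20 = 5.710 m
R = A/P = 2.882/5.710 = 0.5047 m
S = (Q·n / (1·A·R^(2/3)))² = (3.84×0.018 / (1×2.882×0.6339))² = 0.001431

0.00143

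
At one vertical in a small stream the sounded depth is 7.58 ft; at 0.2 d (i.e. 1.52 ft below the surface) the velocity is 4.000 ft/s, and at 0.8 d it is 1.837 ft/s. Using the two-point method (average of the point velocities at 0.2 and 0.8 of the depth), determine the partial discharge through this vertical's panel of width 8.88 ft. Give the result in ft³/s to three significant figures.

196 ft³/s

v̄ = (4.000 + 1.837) / 2 = 2.919 ft/s
q = v̄ × d × w = 2.919 × 7.58 × 8.88 = 196.4 ft³/s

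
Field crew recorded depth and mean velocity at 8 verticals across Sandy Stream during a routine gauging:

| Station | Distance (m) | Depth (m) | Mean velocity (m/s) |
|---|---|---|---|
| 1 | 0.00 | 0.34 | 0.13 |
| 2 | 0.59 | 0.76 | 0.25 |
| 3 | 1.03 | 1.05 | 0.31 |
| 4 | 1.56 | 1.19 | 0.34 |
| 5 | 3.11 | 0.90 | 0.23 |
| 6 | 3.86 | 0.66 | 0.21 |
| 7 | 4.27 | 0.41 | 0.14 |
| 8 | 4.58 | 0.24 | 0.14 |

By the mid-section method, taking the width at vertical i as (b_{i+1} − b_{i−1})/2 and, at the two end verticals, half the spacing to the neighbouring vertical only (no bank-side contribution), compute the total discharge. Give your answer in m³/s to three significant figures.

1.03 m³/s

w_1 = (0.59 − 0.00)/2 = 0.295 m; q_1 = 0.13 × 0.34 × 0.295 = 0.01304 m³/s
w_2 = (1.03 − 0.00)/2 = 0.515 m; q_2 = 0.25 × 0.76 × 0.515 = 0.09785 m³/s
w_3 = (1.56 − 0.59)/2 = 0.485 m; q_3 = 0.31 × 1.05 × 0.485 = 0.1579 m³/s
w_4 = (3.11 − 1.03)/2 = 1.04 m; q_4 = 0.34 × 1.19 × 1.04 = 0.4208 m³/s
w_5 = (3.86 − 1.56)/2 = 1.15 m; q_5 = 0.23 × 0.90 × 1.15 = 0.2381 m³/s
w_6 = (4.27 − 3.11)/2 = 0.58 m; q_6 = 0.21 × 0.66 × 0.58 = 0.08039 m³/s
w_7 = (4.58 − 3.86)/2 = 0.36 m; q_7 = 0.14 × 0.41 × 0.36 = 0.02066 m³/s
w_8 = (4.58 − 4.27)/2 = 0.155 m; q_8 = 0.14 × 0.24 × 0.155 = 0.005208 m³/s
Q = Σ qᵢ = 1.034 m³/s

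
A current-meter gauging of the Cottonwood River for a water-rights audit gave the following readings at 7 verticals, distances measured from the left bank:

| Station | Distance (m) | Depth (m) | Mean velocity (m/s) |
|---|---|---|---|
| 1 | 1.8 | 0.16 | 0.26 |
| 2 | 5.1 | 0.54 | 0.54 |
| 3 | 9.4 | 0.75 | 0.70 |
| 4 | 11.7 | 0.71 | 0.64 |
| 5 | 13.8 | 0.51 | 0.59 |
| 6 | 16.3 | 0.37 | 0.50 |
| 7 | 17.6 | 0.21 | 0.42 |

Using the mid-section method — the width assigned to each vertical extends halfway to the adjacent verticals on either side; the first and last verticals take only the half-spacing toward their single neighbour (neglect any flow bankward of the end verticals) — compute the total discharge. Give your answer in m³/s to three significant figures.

w_1 = (5.1 − 1.8)/2 = 1.65 m; q_1 = 0.26 × 0.16 × 1.65 = 0.06864 m³/s
w_2 = (9.4 − 1.8)/2 = 3.8 m; q_2 = 0.54 × 0.54 × 3.8 = 1.108 m³/s
w_3 = (11.7 − 5.1)/2 = 3.3 m; q_3 = 0.70 × 0.75 × 3.3 = 1.733 m³/s
w_4 = (13.8 − 9.4)/2 = 2.2 m; q_4 = 0.64 × 0.71 × 2.2 = 0.9997 m³/s
w_5 = (16.3 − 11.7)/2 = 2.3 m; q_5 = 0.59 × 0.51 × 2.3 = 0.6921 m³/s
w_6 = (17.6 − 13.8)/2 = 1.9 m; q_6 = 0.50 × 0.37 × 1.9 = 0.3515 m³/s
w_7 = (17.6 − 16.3)/2 = 0.65 m; q_7 = 0.42 × 0.21 × 0.65 = 0.05733 m³/s
Q = Σ qᵢ = 5.010 m³/s

5.01 m³/s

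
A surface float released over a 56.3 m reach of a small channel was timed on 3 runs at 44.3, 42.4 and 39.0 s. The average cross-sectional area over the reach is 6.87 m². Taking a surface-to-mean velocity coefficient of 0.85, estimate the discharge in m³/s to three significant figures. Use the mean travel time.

7.85 m³/s

t̄ = (44.3 + 42.4 + 39.0) / 3 = 41.9 s
v_surface = L / t̄ = 56.3 / 41.9 = 1.344 m/s
v_mean = 0.85 × 1.344 = 1.142 m/s
Q = A × v_mean = 6.87 × 1.142 = 7.846 m³/s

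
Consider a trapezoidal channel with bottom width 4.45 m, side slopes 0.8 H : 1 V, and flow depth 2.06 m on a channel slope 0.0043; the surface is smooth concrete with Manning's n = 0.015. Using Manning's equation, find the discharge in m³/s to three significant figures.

65.1 m³/s

A = (b + z·y)·y = (4.45 + 0.8×2.06)×2.06 = 12.56 m²
P = b + 2y√(1+z²) = 4.45 + 2×2.06×√(1+0.8²) = 9.726 m
R = A/P = 12.56/9.726 = 1.292 m
Q = (1/n)·A·R^(2/3)·S^(1/2) = (1/0.015) × 12.56 × 1.292^(2/3) × 0.0043^(1/2) = 65.13 m³/s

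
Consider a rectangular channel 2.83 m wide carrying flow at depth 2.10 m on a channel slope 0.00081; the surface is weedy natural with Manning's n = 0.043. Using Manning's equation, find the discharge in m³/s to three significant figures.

3.52 m³/s

A = b·y = 2.83 × 2.10 = 5.943 m²
P = b + 2y = 2.83 + 2×2.10 = 7.030 m
R = A/P = 5.943/7.030 = 0.8454 m
Q = (1/n)·A·R^(2/3)·S^(1/2) = (1/0.043) × 5.943 × 0.8454^(2/3) × 0.00081^(1/2) = 3.517 m³/s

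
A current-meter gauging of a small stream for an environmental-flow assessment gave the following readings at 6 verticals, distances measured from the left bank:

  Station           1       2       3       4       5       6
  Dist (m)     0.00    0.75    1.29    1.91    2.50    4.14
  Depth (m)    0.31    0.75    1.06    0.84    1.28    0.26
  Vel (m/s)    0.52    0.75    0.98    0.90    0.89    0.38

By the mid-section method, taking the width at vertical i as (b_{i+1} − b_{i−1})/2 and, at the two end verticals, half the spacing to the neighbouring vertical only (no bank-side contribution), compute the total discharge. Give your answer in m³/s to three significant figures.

2.83 m³/s

w_1 = (0.75 − 0.00)/2 = 0.375 m; q_1 = 0.52 × 0.31 × 0.375 = 0.06045 m³/s
w_2 = (1.29 − 0.00)/2 = 0.645 m; q_2 = 0.75 × 0.75 × 0.645 = 0.3628 m³/s
w_3 = (1.91 − 0.75)/2 = 0.58 m; q_3 = 0.98 × 1.06 × 0.58 = 0.6025 m³/s
w_4 = (2.50 − 1.29)/2 = 0.605 m; q_4 = 0.90 × 0.84 × 0.605 = 0.4574 m³/s
w_5 = (4.14 − 1.91)/2 = 1.115 m; q_5 = 0.89 × 1.28 × 1.115 = 1.270 m³/s
w_6 = (4.14 − 2.50)/2 = 0.82 m; q_6 = 0.38 × 0.26 × 0.82 = 0.08102 m³/s
Q = Σ qᵢ = 2.834 m³/s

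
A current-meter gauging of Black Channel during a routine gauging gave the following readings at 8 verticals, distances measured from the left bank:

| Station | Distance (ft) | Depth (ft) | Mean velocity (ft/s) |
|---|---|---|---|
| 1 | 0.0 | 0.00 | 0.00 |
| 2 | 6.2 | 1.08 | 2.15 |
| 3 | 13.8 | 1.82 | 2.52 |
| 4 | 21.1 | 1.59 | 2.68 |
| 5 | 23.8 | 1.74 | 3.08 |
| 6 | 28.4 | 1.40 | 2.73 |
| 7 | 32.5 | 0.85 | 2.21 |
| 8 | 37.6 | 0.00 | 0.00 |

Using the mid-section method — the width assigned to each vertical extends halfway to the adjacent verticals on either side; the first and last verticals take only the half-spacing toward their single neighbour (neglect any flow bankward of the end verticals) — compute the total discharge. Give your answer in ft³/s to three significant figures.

116 ft³/s

w_2 = (13.8 − 0.0)/2 = 6.9 ft; q_2 = 2.15 × 1.08 × 6.9 = 16.02 ft³/s
w_3 = (21.1 − 6.2)/2 = 7.45 ft; q_3 = 2.52 × 1.82 × 7.45 = 34.17 ft³/s
w_4 = (23.8 − 13.8)/2 = 5 ft; q_4 = 2.68 × 1.59 × 5 = 21.31 ft³/s
w_5 = (28.4 − 21.1)/2 = 3.65 ft; q_5 = 3.08 × 1.74 × 3.65 = 19.56 ft³/s
w_6 = (32.5 − 23.8)/2 = 4.35 ft; q_6 = 2.73 × 1.40 × 4.35 = 16.63 ft³/s
w_7 = (37.6 − 28.4)/2 = 4.6 ft; q_7 = 2.21 × 0.85 × 4.6 = 8.641 ft³/s
Stations 1, 8 contribute zero (depth or velocity is 0).
Q = Σ qᵢ = 116.3 ft³/s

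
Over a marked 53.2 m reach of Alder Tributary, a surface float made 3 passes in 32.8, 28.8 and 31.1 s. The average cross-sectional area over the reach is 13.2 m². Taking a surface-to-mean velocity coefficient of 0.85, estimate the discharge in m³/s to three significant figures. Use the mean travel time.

19.3 m³/s

t̄ = (32.8 + 28.8 + 31.1) / 3 = 30.9 s
v_surface = L / t̄ = 53.2 / 30.9 = 1.722 m/s
v_mean = 0.85 × 1.722 = 1.463 m/s
Q = A × v_mean = 13.2 × 1.463 = 19.32 m³/s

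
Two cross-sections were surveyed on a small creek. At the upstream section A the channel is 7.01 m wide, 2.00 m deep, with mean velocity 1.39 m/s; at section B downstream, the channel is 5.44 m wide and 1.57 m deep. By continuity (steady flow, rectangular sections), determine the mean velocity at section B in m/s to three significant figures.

2.28 m/s

Q = A₁V₁ = (7.01×2.00) × 1.39 = 19.49 m³/s
A₂ = 5.44 × 1.57 = 8.541 m²
V₂ = Q/A₂ = 19.49/8.541 = 2.282 m/s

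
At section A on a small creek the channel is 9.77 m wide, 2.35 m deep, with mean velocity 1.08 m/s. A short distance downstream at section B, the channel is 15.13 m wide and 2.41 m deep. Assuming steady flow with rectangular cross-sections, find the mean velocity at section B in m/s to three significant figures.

Q = A₁V₁ = (9.77×2.35) × 1.08 = 24.80 m³/s
A₂ = 15.13 × 2.41 = 36.46 m²
V₂ = Q/A₂ = 24.80/36.46 = 0.6800 m/s

0.680 m/s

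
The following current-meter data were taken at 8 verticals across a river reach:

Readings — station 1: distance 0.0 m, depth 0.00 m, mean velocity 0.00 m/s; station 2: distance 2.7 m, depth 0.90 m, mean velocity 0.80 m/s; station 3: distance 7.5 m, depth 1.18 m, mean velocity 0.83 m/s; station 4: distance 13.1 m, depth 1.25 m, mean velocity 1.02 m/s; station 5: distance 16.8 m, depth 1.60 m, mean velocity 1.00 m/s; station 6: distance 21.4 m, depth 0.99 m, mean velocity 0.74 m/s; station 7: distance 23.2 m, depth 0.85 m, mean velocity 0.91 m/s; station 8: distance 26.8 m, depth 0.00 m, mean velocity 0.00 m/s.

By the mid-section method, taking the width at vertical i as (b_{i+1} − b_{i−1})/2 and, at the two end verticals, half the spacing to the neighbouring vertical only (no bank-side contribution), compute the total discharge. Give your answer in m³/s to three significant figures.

w_2 = (7.5 − 0.0)/2 = 3.75 m; q_2 = 0.80 × 0.90 × 3.75 = 2.700 m³/s
w_3 = (13.1 − 2.7)/2 = 5.2 m; q_3 = 0.83 × 1.18 × 5.2 = 5.093 m³/s
w_4 = (16.8 − 7.5)/2 = 4.65 m; q_4 = 1.02 × 1.25 × 4.65 = 5.929 m³/s
w_5 = (21.4 − 13.1)/2 = 4.15 m; q_5 = 1.00 × 1.60 × 4.15 = 6.640 m³/s
w_6 = (23.2 − 16.8)/2 = 3.2 m; q_6 = 0.74 × 0.99 × 3.2 = 2.344 m³/s
w_7 = (26.8 − 21.4)/2 = 2.7 m; q_7 = 0.91 × 0.85 × 2.7 = 2.088 m³/s
Stations 1, 8 contribute zero (depth or velocity is 0).
Q = Σ qᵢ = 24.79 m³/s

24.8 m³/s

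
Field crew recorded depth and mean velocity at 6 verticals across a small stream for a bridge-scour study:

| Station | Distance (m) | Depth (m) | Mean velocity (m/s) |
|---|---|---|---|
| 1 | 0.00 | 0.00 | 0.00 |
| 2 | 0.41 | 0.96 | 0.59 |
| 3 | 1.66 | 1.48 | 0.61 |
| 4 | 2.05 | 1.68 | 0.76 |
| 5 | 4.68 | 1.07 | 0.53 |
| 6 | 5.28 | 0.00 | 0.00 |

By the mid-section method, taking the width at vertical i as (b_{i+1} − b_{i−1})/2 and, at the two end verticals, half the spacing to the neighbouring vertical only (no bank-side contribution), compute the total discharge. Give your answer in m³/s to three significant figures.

4.05 m³/s

w_2 = (1.66 − 0.00)/2 = 0.83 m; q_2 = 0.59 × 0.96 × 0.83 = 0.4701 m³/s
w_3 = (2.05 − 0.41)/2 = 0.82 m; q_3 = 0.61 × 1.48 × 0.82 = 0.7403 m³/s
w_4 = (4.68 − 1.66)/2 = 1.51 m; q_4 = 0.76 × 1.68 × 1.51 = 1.928 m³/s
w_5 = (5.28 − 2.05)/2 = 1.615 m; q_5 = 0.53 × 1.07 × 1.615 = 0.9159 m³/s
Stations 1, 6 contribute zero (depth or velocity is 0).
Q = Σ qᵢ = 4.054 m³/s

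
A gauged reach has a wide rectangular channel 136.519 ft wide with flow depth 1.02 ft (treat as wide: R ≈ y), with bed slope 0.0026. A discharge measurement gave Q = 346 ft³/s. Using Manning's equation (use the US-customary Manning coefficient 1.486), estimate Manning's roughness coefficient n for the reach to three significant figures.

A = b·y = 136.519 × 1.02 = 139.2 ft²
Wide channel: R ≈ y = 1.02 ft
n = (1.486/Q)·A·R^(2/3)·S^(1/2) = (1.486/346) × 139.2 × 1.013 × 0.05099 = 0.03090

0.0309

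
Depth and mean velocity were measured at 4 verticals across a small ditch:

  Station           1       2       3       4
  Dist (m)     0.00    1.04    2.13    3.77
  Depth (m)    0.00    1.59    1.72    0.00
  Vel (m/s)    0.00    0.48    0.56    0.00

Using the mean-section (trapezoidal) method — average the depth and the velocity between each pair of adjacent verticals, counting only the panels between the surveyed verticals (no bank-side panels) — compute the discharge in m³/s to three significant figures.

1.53 m³/s

Panel 1-2: Δb = 1.04 m, d̄ = (0.00+1.59)/2 = 0.795, v̄ = (0.00+0.48)/2 = 0.24 → q = 1.04×0.795×0.24 = 0.1984 m³/s
Panel 2-3: Δb = 1.09 m, d̄ = (1.59+1.72)/2 = 1.655, v̄ = (0.48+0.56)/2 = 0.52 → q = 1.09×1.655×0.52 = 0.9381 m³/s
Panel 3-4: Δb = 1.64 m, d̄ = (1.72+0.00)/2 = 0.86, v̄ = (0.56+0.00)/2 = 0.28 → q = 1.64×0.86×0.28 = 0.3949 m³/s
Q = Σ q = 1.531 m³/s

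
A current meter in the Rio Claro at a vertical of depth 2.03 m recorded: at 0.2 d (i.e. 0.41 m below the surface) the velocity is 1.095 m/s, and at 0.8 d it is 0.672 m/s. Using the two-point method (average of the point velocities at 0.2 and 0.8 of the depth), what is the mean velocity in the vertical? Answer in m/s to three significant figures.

0.884 m/s

v̄ = (1.095 + 0.672) / 2 = 0.8835 m/s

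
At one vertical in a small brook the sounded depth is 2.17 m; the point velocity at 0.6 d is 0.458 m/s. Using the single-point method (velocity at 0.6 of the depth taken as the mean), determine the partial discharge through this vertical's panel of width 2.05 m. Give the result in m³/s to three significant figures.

2.04 m³/s

v̄ = v₀.₆ = 0.458 m/s
q = v̄ × d × w = 0.4580 × 2.17 × 2.05 = 2.037 m³/s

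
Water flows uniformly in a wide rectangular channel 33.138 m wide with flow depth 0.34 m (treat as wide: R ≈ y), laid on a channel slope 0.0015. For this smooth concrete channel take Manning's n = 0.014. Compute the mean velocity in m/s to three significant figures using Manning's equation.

A = b·y = 33.138 × 0.34 = 11.27 m²
Wide channel: R ≈ y = 0.34 m
Q = (1/n)·A·R^(2/3)·S^(1/2) = (1/0.014) × 11.27 × 0.3400^(2/3) × 0.0015^(1/2) = 15.18 m³/s
V = Q/A = 15.18/11.27 = 1.348 m/s

1.35 m/s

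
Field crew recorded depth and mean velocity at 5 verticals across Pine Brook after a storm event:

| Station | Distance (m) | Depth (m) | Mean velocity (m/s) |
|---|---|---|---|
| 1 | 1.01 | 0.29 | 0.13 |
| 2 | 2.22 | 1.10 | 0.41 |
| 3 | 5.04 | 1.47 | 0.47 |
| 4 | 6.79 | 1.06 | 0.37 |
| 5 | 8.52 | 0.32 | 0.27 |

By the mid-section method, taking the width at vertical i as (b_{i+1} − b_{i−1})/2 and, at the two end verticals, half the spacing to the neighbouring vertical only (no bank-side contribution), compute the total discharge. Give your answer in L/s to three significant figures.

w_1 = (2.22 − 1.01)/2 = 0.605 m; q_1 = 0.13 × 0.29 × 0.605 = 0.02281 m³/s
w_2 = (5.04 − 1.01)/2 = 2.015 m; q_2 = 0.41 × 1.10 × 2.015 = 0.9088 m³/s
w_3 = (6.79 − 2.22)/2 = 2.285 m; q_3 = 0.47 × 1.47 × 2.285 = 1.579 m³/s
w_4 = (8.52 − 5.04)/2 = 1.74 m; q_4 = 0.37 × 1.06 × 1.74 = 0.6824 m³/s
w_5 = (8.52 − 6.79)/2 = 0.865 m; q_5 = 0.27 × 0.32 × 0.865 = 0.07474 m³/s
Q = Σ qᵢ = 3.267 m³/s
= 3.267 × 1000 = 3267 L/s

3270 L/s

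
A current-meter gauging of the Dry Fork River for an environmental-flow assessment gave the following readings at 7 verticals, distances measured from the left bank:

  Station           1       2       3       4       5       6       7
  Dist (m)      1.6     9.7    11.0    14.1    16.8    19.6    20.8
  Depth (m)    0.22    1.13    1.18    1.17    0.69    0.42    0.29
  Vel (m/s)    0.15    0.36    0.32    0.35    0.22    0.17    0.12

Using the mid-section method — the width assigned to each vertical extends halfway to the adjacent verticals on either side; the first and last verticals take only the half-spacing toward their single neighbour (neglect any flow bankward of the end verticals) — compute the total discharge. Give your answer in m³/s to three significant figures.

w_1 = (9.7 − 1.6)/2 = 4.05 m; q_1 = 0.15 × 0.22 × 4.05 = 0.1337 m³/s
w_2 = (11.0 − 1.6)/2 = 4.7 m; q_2 = 0.36 × 1.13 × 4.7 = 1.912 m³/s
w_3 = (14.1 − 9.7)/2 = 2.2 m; q_3 = 0.32 × 1.18 × 2.2 = 0.8307 m³/s
w_4 = (16.8 − 11.0)/2 = 2.9 m; q_4 = 0.35 × 1.17 × 2.9 = 1.188 m³/s
w_5 = (19.6 − 14.1)/2 = 2.75 m; q_5 = 0.22 × 0.69 × 2.75 = 0.4175 m³/s
w_6 = (20.8 − 16.8)/2 = 2 m; q_6 = 0.17 × 0.42 × 2 = 0.1428 m³/s
w_7 = (20.8 − 19.6)/2 = 0.6 m; q_7 = 0.12 × 0.29 × 0.6 = 0.02088 m³/s
Q = Σ qᵢ = 4.645 m³/s

4.65 m³/s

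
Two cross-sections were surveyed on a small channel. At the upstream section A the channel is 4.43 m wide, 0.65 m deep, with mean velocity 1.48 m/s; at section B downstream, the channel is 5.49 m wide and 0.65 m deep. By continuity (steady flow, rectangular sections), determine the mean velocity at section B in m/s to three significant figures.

1.19 m/s

Q = A₁V₁ = (4.43×0.65) × 1.48 = 4.262 m³/s
A₂ = 5.49 × 0.65 = 3.569 m²
V₂ = Q/A₂ = 4.262/3.569 = 1.194 m/s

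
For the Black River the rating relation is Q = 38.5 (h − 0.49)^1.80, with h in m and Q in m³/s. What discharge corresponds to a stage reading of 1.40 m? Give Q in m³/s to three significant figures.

32.5 m³/s

Q = 38.5 × (1.40 − 0.49)^1.80 = 38.5 × 0.91^1.80 = 32.49 m³/s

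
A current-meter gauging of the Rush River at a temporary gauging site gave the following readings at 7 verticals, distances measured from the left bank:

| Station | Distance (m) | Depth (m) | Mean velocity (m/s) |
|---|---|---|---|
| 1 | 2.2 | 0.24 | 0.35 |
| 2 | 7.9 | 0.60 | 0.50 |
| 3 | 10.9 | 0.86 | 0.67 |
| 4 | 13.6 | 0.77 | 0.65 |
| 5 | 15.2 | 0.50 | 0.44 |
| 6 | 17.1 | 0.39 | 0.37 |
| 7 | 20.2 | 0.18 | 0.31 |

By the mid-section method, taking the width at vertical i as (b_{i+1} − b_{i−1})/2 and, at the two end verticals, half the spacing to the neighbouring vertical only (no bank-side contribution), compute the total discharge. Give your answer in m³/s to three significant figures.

5.09 m³/s

w_1 = (7.9 − 2.2)/2 = 2.85 m; q_1 = 0.35 × 0.24 × 2.85 = 0.2394 m³/s
w_2 = (10.9 − 2.2)/2 = 4.35 m; q_2 = 0.50 × 0.60 × 4.35 = 1.305 m³/s
w_3 = (13.6 − 7.9)/2 = 2.85 m; q_3 = 0.67 × 0.86 × 2.85 = 1.642 m³/s
w_4 = (15.2 − 10.9)/2 = 2.15 m; q_4 = 0.65 × 0.77 × 2.15 = 1.076 m³/s
w_5 = (17.1 − 13.6)/2 = 1.75 m; q_5 = 0.44 × 0.50 × 1.75 = 0.3850 m³/s
w_6 = (20.2 − 15.2)/2 = 2.5 m; q_6 = 0.37 × 0.39 × 2.5 = 0.3608 m³/s
w_7 = (20.2 − 17.1)/2 = 1.55 m; q_7 = 0.31 × 0.18 × 1.55 = 0.08649 m³/s
Q = Σ qᵢ = 5.095 m³/s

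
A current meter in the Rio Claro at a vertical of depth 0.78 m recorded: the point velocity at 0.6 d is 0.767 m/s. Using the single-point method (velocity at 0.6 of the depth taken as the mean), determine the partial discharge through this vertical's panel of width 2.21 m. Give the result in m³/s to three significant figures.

v̄ = v₀.₆ = 0.767 m/s
q = v̄ × d × w = 0.7670 × 0.78 × 2.21 = 1.322 m³/s

1.32 m³/s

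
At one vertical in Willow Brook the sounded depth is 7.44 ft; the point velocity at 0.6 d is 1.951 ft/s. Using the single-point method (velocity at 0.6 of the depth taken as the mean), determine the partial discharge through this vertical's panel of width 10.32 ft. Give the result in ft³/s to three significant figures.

150 ft³/s

v̄ = v₀.₆ = 1.951 ft/s
q = v̄ × d × w = 1.951 × 7.44 × 10.32 = 149.8 ft³/s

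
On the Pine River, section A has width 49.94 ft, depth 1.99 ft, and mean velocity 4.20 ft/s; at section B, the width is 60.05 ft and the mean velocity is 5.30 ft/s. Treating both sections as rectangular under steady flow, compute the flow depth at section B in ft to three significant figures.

1.31 ft

Q = A₁V₁ = (49.94×1.99) × 4.20 = 417.4 ft³/s
d₂ = Q/(b₂ V₂) = 417.4/(60.05×5.30) = 1.311 ft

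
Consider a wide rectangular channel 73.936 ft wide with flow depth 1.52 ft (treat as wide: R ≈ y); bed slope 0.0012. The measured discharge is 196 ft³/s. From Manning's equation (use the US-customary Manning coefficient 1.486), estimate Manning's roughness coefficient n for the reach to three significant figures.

0.0390

A = b·y = 73.936 × 1.52 = 112.4 ft²
Wide channel: R ≈ y = 1.52 ft
n = (1.486/Q)·A·R^(2/3)·S^(1/2) = (1.486/196) × 112.4 × 1.322 × 0.03464 = 0.03902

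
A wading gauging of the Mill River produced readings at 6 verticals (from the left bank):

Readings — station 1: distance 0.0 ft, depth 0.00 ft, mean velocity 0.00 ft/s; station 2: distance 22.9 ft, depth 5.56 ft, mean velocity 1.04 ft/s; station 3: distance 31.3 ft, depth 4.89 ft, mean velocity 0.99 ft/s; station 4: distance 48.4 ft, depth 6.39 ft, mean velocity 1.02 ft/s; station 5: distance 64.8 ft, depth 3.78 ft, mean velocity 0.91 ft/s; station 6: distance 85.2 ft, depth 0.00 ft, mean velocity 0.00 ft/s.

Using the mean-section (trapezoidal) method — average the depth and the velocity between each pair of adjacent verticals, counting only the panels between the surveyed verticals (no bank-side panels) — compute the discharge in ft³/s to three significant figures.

273 ft³/s

Panel 1-2: Δb = 22.9 ft, d̄ = (0.00+5.56)/2 = 2.78, v̄ = (0.00+1.04)/2 = 0.52 → q = 22.9×2.78×0.52 = 33.10 ft³/s
Panel 2-3: Δb = 8.4 ft, d̄ = (5.56+4.89)/2 = 5.225, v̄ = (1.04+0.99)/2 = 1.015 → q = 8.4×5.225×1.015 = 44.55 ft³/s
Panel 3-4: Δb = 17.1 ft, d̄ = (4.89+6.39)/2 = 5.64, v̄ = (0.99+1.02)/2 = 1.005 → q = 17.1×5.64×1.005 = 96.93 ft³/s
Panel 4-5: Δb = 16.4 ft, d̄ = (6.39+3.78)/2 = 5.085, v̄ = (1.02+0.91)/2 = 0.965 → q = 16.4×5.085×0.965 = 80.48 ft³/s
Panel 5-6: Δb = 20.4 ft, d̄ = (3.78+0.00)/2 = 1.89, v̄ = (0.91+0.00)/2 = 0.455 → q = 20.4×1.89×0.455 = 17.54 ft³/s
Q = Σ q = 272.6 ft³/s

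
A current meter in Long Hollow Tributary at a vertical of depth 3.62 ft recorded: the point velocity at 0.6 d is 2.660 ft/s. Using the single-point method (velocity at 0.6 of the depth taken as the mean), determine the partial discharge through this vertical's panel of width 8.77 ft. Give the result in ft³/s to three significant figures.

84.4 ft³/s

v̄ = v₀.₆ = 2.660 ft/s
q = v̄ × d × w = 2.660 × 3.62 × 8.77 = 84.45 ft³/s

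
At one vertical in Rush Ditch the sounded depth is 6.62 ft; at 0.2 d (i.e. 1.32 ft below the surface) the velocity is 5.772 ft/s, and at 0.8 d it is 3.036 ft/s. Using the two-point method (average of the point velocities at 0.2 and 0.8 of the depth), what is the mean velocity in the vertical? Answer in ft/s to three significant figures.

4.40 ft/s

v̄ = (5.772 + 3.036) / 2 = 4.404 ft/s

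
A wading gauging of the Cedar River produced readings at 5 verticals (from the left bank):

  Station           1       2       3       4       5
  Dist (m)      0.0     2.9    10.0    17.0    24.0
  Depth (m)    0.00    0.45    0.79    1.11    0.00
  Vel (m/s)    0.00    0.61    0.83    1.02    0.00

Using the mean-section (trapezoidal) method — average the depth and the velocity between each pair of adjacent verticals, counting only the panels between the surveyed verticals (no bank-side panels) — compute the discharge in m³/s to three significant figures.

11.5 m³/s

Panel 1-2: Δb = 2.9 m, d̄ = (0.00+0.45)/2 = 0.225, v̄ = (0.00+0.61)/2 = 0.305 → q = 2.9×0.225×0.305 = 0.1990 m³/s
Panel 2-3: Δb = 7.1 m, d̄ = (0.45+0.79)/2 = 0.62, v̄ = (0.61+0.83)/2 = 0.72 → q = 7.1×0.62×0.72 = 3.169 m³/s
Panel 3-4: Δb = 7 m, d̄ = (0.79+1.11)/2 = 0.95, v̄ = (0.83+1.02)/2 = 0.925 → q = 7×0.95×0.925 = 6.151 m³/s
Panel 4-5: Δb = 7 m, d̄ = (1.11+0.00)/2 = 0.555, v̄ = (1.02+0.00)/2 = 0.51 → q = 7×0.555×0.51 = 1.981 m³/s
Q = Σ q = 11.50 m³/s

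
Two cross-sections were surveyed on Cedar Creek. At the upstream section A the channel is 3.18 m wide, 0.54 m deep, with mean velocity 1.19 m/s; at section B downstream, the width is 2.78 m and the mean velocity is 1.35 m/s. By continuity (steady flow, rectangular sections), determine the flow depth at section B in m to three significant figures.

0.544 m

Q = A₁V₁ = (3.18×0.54) × 1.19 = 2.043 m³/s
d₂ = Q/(b₂ V₂) = 2.043/(2.78×1.35) = 0.5445 m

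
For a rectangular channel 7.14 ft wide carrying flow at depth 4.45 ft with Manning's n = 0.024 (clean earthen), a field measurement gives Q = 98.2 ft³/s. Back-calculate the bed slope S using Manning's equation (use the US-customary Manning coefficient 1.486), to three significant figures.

0.00100

A = b·y = 7.14 × 4.45 = 31.77 ft²
P = b + 2y = 7.14 + 2×4.45 = 16.04 ft
R = A/P = 31.77/16.04 = 1.981 ft
S = (Q·n / (1.486·A·R^(2/3)))² = (98.2×0.024 / (1.486×31.77×1.577))² = 0.001002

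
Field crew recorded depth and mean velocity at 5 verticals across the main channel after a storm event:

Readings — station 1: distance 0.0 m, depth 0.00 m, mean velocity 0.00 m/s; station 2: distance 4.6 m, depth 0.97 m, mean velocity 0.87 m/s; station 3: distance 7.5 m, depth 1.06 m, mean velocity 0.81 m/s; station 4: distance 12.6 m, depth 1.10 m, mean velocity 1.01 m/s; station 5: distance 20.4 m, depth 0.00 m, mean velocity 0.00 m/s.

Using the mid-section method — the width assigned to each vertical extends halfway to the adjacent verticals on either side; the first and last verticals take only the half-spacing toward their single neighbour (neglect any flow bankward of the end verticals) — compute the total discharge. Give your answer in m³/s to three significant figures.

w_2 = (7.5 − 0.0)/2 = 3.75 m; q_2 = 0.87 × 0.97 × 3.75 = 3.165 m³/s
w_3 = (12.6 − 4.6)/2 = 4 m; q_3 = 0.81 × 1.06 × 4 = 3.434 m³/s
w_4 = (20.4 − 7.5)/2 = 6.45 m; q_4 = 1.01 × 1.10 × 6.45 = 7.166 m³/s
Stations 1, 5 contribute zero (depth or velocity is 0).
Q = Σ qᵢ = 13.76 m³/s

13.8 m³/s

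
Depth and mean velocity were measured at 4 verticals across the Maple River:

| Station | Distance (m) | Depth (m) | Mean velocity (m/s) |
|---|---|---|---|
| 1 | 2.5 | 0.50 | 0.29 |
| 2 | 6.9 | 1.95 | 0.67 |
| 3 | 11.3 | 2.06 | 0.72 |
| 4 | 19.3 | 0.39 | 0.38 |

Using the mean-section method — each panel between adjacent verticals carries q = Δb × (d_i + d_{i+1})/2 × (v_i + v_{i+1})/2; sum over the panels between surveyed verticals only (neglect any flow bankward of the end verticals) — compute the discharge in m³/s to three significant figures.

Panel 1-2: Δb = 4.4 m, d̄ = (0.50+1.95)/2 = 1.225, v̄ = (0.29+0.67)/2 = 0.48 → q = 4.4×1.225×0.48 = 2.587 m³/s
Panel 2-3: Δb = 4.4 m, d̄ = (1.95+2.06)/2 = 2.005, v̄ = (0.67+0.72)/2 = 0.695 → q = 4.4×2.005×0.695 = 6.131 m³/s
Panel 3-4: Δb = 8 m, d̄ = (2.06+0.39)/2 = 1.225, v̄ = (0.72+0.38)/2 = 0.55 → q = 8×1.225×0.55 = 5.390 m³/s
Q = Σ q = 14.11 m³/s

14.1 m³/s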